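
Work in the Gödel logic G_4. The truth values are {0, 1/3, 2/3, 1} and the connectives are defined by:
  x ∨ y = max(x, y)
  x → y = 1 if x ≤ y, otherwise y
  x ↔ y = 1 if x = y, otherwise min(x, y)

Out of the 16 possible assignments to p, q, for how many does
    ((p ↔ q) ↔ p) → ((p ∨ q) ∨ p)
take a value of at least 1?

13

p = 0, q = 0 ↦ 1  ≥
p = 0, q = 1/3 ↦ 1/3  <
p = 0, q = 2/3 ↦ 2/3  <
p = 0, q = 1 ↦ 1  ≥
p = 1/3, q = 0 ↦ 1  ≥
p = 1/3, q = 1/3 ↦ 1  ≥
p = 1/3, q = 2/3 ↦ 2/3  <
p = 1/3, q = 1 ↦ 1  ≥
p = 2/3, q = 0 ↦ 1  ≥
p = 2/3, q = 1/3 ↦ 1  ≥
p = 2/3, q = 2/3 ↦ 1  ≥
p = 2/3, q = 1 ↦ 1  ≥
p = 1, q = 0 ↦ 1  ≥
p = 1, q = 1/3 ↦ 1  ≥
p = 1, q = 2/3 ↦ 1  ≥
p = 1, q = 1 ↦ 1  ≥
So 13 of the 16 assignments meet the threshold.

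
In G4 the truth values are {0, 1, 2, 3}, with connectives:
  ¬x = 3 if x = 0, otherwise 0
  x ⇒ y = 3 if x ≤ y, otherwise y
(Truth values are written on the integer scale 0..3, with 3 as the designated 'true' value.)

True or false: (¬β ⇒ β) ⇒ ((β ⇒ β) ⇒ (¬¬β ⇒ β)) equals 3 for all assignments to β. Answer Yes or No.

No

Counterexample: take β = 1.
¬β = ¬1 = 0
¬β ⇒ β = 0 ⇒ 1 = 3
β ⇒ β = 1 ⇒ 1 = 3
¬β = ¬1 = 0
¬¬β = ¬0 = 3
¬¬β ⇒ β = 3 ⇒ 1 = 1
(β ⇒ β) ⇒ (¬¬β ⇒ β) = 3 ⇒ 1 = 1
(¬β ⇒ β) ⇒ ((β ⇒ β) ⇒ (¬¬β ⇒ β)) = 3 ⇒ 1 = 1
This gives 1 ≠ 3.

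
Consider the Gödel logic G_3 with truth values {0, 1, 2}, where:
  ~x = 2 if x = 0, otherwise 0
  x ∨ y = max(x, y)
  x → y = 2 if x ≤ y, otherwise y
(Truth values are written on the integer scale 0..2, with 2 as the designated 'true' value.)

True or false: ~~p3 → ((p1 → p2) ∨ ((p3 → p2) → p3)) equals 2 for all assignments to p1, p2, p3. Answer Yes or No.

Counterexample: take p1 = 2, p2 = 1, p3 = 1.
~p3 = ~1 = 0
~~p3 = ~0 = 2
p1 → p2 = 2 → 1 = 1
p3 → p2 = 1 → 1 = 2
(p3 → p2) → p3 = 2 → 1 = 1
(p1 → p2) ∨ ((p3 → p2) → p3) = 1 ∨ 1 = 1
~~p3 → ((p1 → p2) ∨ ((p3 → p2) → p3)) = 2 → 1 = 1
This gives 1 ≠ 2.

No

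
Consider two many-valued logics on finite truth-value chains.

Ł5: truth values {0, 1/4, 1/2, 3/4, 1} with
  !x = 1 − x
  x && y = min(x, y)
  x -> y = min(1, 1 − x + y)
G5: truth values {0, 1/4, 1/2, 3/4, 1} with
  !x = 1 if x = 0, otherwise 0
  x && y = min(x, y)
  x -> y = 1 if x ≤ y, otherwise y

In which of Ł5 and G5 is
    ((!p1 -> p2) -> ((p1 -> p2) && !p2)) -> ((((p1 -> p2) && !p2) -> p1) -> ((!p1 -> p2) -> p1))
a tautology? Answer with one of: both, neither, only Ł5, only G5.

In Ł5: every assignment gives 1 — tautology.
In G5: every assignment gives 1 — tautology.

both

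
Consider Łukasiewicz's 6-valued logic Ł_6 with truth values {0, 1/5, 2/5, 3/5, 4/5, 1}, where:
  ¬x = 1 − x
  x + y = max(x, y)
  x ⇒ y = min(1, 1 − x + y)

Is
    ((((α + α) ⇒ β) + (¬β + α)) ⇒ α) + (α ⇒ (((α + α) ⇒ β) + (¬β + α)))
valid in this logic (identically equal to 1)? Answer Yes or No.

At α = 1/5, β = 0, for instance:
α + α = 1/5 + 1/5 = 1/5
(α + α) ⇒ β = 1/5 ⇒ 0 = 4/5
¬β = ¬0 = 1
¬β + α = 1 + 1/5 = 1
((α + α) ⇒ β) + (¬β + α) = 4/5 + 1 = 1
(((α + α) ⇒ β) + (¬β + α)) ⇒ α = 1 ⇒ 1/5 = 1/5
α ⇒ (((α + α) ⇒ β) + (¬β + α)) = 1/5 ⇒ 1 = 1
((((α + α) ⇒ β) + (¬β + α)) ⇒ α) + (α ⇒ (((α + α) ⇒ β) + (¬β + α))) = 1/5 + 1 = 1
and checking the remaining 35 assignments likewise gives ≥ 1 in every case.

Yes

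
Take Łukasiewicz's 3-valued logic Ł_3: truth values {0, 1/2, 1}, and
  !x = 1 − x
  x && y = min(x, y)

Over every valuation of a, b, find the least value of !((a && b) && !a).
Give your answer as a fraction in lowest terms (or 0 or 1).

1/2

Take a = 1/2, b = 1/2:
a && b = 1/2 && 1/2 = 1/2
!a = !1/2 = 1/2
(a && b) && !a = 1/2 && 1/2 = 1/2
!((a && b) && !a) = !1/2 = 1/2
No assignment yields a value below 1/2, so this is the minimum.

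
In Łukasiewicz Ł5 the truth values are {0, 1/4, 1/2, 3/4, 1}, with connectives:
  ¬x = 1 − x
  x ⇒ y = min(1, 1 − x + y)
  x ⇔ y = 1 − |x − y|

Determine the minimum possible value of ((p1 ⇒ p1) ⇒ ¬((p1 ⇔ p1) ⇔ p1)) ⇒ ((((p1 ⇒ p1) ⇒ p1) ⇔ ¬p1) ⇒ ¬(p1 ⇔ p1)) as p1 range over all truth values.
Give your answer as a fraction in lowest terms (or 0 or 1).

Take p1 = 1/2:
p1 ⇒ p1 = 1/2 ⇒ 1/2 = 1
p1 ⇔ p1 = 1/2 ⇔ 1/2 = 1
(p1 ⇔ p1) ⇔ p1 = 1 ⇔ 1/2 = 1/2
¬((p1 ⇔ p1) ⇔ p1) = ¬1/2 = 1/2
(p1 ⇒ p1) ⇒ ¬((p1 ⇔ p1) ⇔ p1) = 1 ⇒ 1/2 = 1/2
p1 ⇒ p1 = 1/2 ⇒ 1/2 = 1
(p1 ⇒ p1) ⇒ p1 = 1 ⇒ 1/2 = 1/2
¬p1 = ¬1/2 = 1/2
((p1 ⇒ p1) ⇒ p1) ⇔ ¬p1 = 1/2 ⇔ 1/2 = 1
p1 ⇔ p1 = 1/2 ⇔ 1/2 = 1
¬(p1 ⇔ p1) = ¬1 = 0
(((p1 ⇒ p1) ⇒ p1) ⇔ ¬p1) ⇒ ¬(p1 ⇔ p1) = 1 ⇒ 0 = 0
((p1 ⇒ p1) ⇒ ¬((p1 ⇔ p1) ⇔ p1)) ⇒ ((((p1 ⇒ p1) ⇒ p1) ⇔ ¬p1) ⇒ ¬(p1 ⇔ p1)) = 1/2 ⇒ 0 = 1/2
No assignment yields a value below 1/2, so this is the minimum.

1/2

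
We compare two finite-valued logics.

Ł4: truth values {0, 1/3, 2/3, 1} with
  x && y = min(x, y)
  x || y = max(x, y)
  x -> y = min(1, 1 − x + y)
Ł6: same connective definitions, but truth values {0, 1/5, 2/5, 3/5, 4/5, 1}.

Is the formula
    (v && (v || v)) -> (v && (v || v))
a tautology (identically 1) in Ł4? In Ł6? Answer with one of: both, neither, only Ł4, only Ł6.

both

In Ł4: every assignment gives 1 — tautology.
In Ł6: every assignment gives 1 — tautology.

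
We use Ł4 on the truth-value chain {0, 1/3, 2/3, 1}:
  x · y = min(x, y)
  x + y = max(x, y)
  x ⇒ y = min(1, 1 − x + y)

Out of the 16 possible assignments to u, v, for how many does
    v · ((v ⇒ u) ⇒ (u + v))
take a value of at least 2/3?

u = 0, v = 0 ↦ 0  <
u = 0, v = 1/3 ↦ 1/3  <
u = 0, v = 2/3 ↦ 2/3  ≥
u = 0, v = 1 ↦ 1  ≥
u = 1/3, v = 0 ↦ 0  <
u = 1/3, v = 1/3 ↦ 1/3  <
u = 1/3, v = 2/3 ↦ 2/3  ≥
u = 1/3, v = 1 ↦ 1  ≥
u = 2/3, v = 0 ↦ 0  <
u = 2/3, v = 1/3 ↦ 1/3  <
u = 2/3, v = 2/3 ↦ 2/3  ≥
u = 2/3, v = 1 ↦ 1  ≥
u = 1, v = 0 ↦ 0  <
u = 1, v = 1/3 ↦ 1/3  <
u = 1, v = 2/3 ↦ 2/3  ≥
u = 1, v = 1 ↦ 1  ≥
So 8 of the 16 assignments meet the threshold.

8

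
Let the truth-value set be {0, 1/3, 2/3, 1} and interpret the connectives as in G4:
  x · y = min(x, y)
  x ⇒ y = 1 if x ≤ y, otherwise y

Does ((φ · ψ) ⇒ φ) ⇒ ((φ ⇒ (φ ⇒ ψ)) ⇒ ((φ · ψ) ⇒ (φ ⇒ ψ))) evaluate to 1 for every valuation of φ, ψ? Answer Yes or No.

φ = 0, ψ = 0 ↦ 1
φ = 0, ψ = 1/3 ↦ 1
φ = 0, ψ = 2/3 ↦ 1
φ = 0, ψ = 1 ↦ 1
φ = 1/3, ψ = 0 ↦ 1
φ = 1/3, ψ = 1/3 ↦ 1
φ = 1/3, ψ = 2/3 ↦ 1
φ = 1/3, ψ = 1 ↦ 1
φ = 2/3, ψ = 0 ↦ 1
φ = 2/3, ψ = 1/3 ↦ 1
φ = 2/3, ψ = 2/3 ↦ 1
φ = 2/3, ψ = 1 ↦ 1
φ = 1, ψ = 0 ↦ 1
φ = 1, ψ = 1/3 ↦ 1
φ = 1, ψ = 2/3 ↦ 1
φ = 1, ψ = 1 ↦ 1
Every assignment gives a value ≥ 1.

Yes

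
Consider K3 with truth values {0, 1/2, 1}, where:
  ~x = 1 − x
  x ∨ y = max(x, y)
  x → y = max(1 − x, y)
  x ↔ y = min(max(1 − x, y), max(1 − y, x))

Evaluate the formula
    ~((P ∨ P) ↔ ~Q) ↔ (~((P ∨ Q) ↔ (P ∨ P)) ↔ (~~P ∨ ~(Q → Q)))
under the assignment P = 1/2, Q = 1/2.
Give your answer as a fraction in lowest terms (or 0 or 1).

1/2

P ∨ P = 1/2 ∨ 1/2 = 1/2
~Q = ~1/2 = 1/2
(P ∨ P) ↔ ~Q = 1/2 ↔ 1/2 = 1/2
~((P ∨ P) ↔ ~Q) = ~1/2 = 1/2
P ∨ Q = 1/2 ∨ 1/2 = 1/2
P ∨ P = 1/2 ∨ 1/2 = 1/2
(P ∨ Q) ↔ (P ∨ P) = 1/2 ↔ 1/2 = 1/2
~((P ∨ Q) ↔ (P ∨ P)) = ~1/2 = 1/2
~P = ~1/2 = 1/2
~~P = ~1/2 = 1/2
Q → Q = 1/2 → 1/2 = 1/2
~(Q → Q) = ~1/2 = 1/2
~~P ∨ ~(Q → Q) = 1/2 ∨ 1/2 = 1/2
~((P ∨ Q) ↔ (P ∨ P)) ↔ (~~P ∨ ~(Q → Q)) = 1/2 ↔ 1/2 = 1/2
~((P ∨ P) ↔ ~Q) ↔ (~((P ∨ Q) ↔ (P ∨ P)) ↔ (~~P ∨ ~(Q → Q))) = 1/2 ↔ 1/2 = 1/2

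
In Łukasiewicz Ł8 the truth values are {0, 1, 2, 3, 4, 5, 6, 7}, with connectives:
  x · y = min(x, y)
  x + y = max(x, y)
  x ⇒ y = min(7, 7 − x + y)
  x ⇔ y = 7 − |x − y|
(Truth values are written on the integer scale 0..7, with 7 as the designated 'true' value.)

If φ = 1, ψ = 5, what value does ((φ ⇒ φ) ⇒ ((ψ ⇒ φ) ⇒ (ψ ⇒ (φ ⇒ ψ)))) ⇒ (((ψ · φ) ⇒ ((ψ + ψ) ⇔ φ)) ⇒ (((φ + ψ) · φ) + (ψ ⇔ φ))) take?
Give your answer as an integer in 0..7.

φ ⇒ φ = 1 ⇒ 1 = 7
ψ ⇒ φ = 5 ⇒ 1 = 3
φ ⇒ ψ = 1 ⇒ 5 = 7
ψ ⇒ (φ ⇒ ψ) = 5 ⇒ 7 = 7
(ψ ⇒ φ) ⇒ (ψ ⇒ (φ ⇒ ψ)) = 3 ⇒ 7 = 7
(φ ⇒ φ) ⇒ ((ψ ⇒ φ) ⇒ (ψ ⇒ (φ ⇒ ψ))) = 7 ⇒ 7 = 7
ψ · φ = 5 · 1 = 1
ψ + ψ = 5 + 5 = 5
(ψ + ψ) ⇔ φ = 5 ⇔ 1 = 3
(ψ · φ) ⇒ ((ψ + ψ) ⇔ φ) = 1 ⇒ 3 = 7
φ + ψ = 1 + 5 = 5
(φ + ψ) · φ = 5 · 1 = 1
ψ ⇔ φ = 5 ⇔ 1 = 3
((φ + ψ) · φ) + (ψ ⇔ φ) = 1 + 3 = 3
((ψ · φ) ⇒ ((ψ + ψ) ⇔ φ)) ⇒ (((φ + ψ) · φ) + (ψ ⇔ φ)) = 7 ⇒ 3 = 3
((φ ⇒ φ) ⇒ ((ψ ⇒ φ) ⇒ (ψ ⇒ (φ ⇒ ψ)))) ⇒ (((ψ · φ) ⇒ ((ψ + ψ) ⇔ φ)) ⇒ (((φ + ψ) · φ) + (ψ ⇔ φ))) = 7 ⇒ 3 = 3

3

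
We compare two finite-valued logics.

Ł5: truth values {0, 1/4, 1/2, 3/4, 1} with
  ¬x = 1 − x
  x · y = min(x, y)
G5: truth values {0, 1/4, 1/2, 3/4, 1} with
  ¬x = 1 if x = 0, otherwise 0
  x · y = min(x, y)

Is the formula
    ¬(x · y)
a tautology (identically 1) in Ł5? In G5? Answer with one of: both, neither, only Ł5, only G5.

In Ł5: at x = 1/4, y = 1/4 the value is 3/4 — not a tautology.
In G5: at x = 1/4, y = 1/4 the value is 0 — not a tautology.

neither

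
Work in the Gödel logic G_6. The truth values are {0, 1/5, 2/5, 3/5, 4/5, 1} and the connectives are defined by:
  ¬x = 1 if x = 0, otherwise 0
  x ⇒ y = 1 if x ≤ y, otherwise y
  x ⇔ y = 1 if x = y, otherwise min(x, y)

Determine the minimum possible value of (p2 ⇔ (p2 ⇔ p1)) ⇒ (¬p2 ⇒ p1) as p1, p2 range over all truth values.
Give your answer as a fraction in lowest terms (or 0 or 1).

1/5

Take p1 = 1/5, p2 = 0:
p2 ⇔ p1 = 0 ⇔ 1/5 = 0
p2 ⇔ (p2 ⇔ p1) = 0 ⇔ 0 = 1
¬p2 = ¬0 = 1
¬p2 ⇒ p1 = 1 ⇒ 1/5 = 1/5
(p2 ⇔ (p2 ⇔ p1)) ⇒ (¬p2 ⇒ p1) = 1 ⇒ 1/5 = 1/5
No assignment yields a value below 1/5, so this is the minimum.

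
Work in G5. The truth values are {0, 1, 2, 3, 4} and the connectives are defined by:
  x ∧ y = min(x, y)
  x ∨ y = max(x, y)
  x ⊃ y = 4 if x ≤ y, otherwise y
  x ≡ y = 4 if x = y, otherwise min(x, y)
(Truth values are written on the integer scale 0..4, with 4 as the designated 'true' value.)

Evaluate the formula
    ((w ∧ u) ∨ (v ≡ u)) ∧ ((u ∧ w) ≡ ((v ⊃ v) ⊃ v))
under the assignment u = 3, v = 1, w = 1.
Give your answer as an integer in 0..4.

w ∧ u = 1 ∧ 3 = 1
v ≡ u = 1 ≡ 3 = 1
(w ∧ u) ∨ (v ≡ u) = 1 ∨ 1 = 1
u ∧ w = 3 ∧ 1 = 1
v ⊃ v = 1 ⊃ 1 = 4
(v ⊃ v) ⊃ v = 4 ⊃ 1 = 1
(u ∧ w) ≡ ((v ⊃ v) ⊃ v) = 1 ≡ 1 = 4
((w ∧ u) ∨ (v ≡ u)) ∧ ((u ∧ w) ≡ ((v ⊃ v) ⊃ v)) = 1 ∧ 4 = 1

1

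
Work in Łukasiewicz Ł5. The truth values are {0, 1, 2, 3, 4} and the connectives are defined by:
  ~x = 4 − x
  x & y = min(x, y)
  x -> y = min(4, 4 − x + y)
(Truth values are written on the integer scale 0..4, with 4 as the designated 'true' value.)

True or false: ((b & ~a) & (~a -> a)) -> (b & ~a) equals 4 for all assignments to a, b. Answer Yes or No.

Yes

At a = 1, b = 3, for instance:
~a = ~1 = 3
b & ~a = 3 & 3 = 3
~a = ~1 = 3
~a -> a = 3 -> 1 = 2
(b & ~a) & (~a -> a) = 3 & 2 = 2
((b & ~a) & (~a -> a)) -> (b & ~a) = 2 -> 3 = 4
and checking the remaining 24 assignments likewise gives ≥ 4 in every case.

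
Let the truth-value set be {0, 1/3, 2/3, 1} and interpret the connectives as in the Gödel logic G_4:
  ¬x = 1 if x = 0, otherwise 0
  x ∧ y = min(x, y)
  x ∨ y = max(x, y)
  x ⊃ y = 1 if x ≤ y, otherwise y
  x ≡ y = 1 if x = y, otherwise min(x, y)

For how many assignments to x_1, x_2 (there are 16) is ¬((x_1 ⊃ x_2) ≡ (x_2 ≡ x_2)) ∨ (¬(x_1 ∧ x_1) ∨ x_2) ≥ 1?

x_1 = 0, x_2 = 0 ↦ 1  ≥
x_1 = 0, x_2 = 1/3 ↦ 1  ≥
x_1 = 0, x_2 = 2/3 ↦ 1  ≥
x_1 = 0, x_2 = 1 ↦ 1  ≥
x_1 = 1/3, x_2 = 0 ↦ 1  ≥
x_1 = 1/3, x_2 = 1/3 ↦ 1/3  <
x_1 = 1/3, x_2 = 2/3 ↦ 2/3  <
x_1 = 1/3, x_2 = 1 ↦ 1  ≥
x_1 = 2/3, x_2 = 0 ↦ 1  ≥
x_1 = 2/3, x_2 = 1/3 ↦ 1/3  <
x_1 = 2/3, x_2 = 2/3 ↦ 2/3  <
x_1 = 2/3, x_2 = 1 ↦ 1  ≥
x_1 = 1, x_2 = 0 ↦ 1  ≥
x_1 = 1, x_2 = 1/3 ↦ 1/3  <
x_1 = 1, x_2 = 2/3 ↦ 2/3  <
x_1 = 1, x_2 = 1 ↦ 1  ≥
So 10 of the 16 assignments meet the threshold.

10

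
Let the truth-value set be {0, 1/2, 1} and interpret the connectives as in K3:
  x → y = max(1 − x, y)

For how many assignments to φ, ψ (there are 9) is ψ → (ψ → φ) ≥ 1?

5

φ = 0, ψ = 0 ↦ 1  ≥
φ = 0, ψ = 1/2 ↦ 1/2  <
φ = 0, ψ = 1 ↦ 0  <
φ = 1/2, ψ = 0 ↦ 1  ≥
φ = 1/2, ψ = 1/2 ↦ 1/2  <
φ = 1/2, ψ = 1 ↦ 1/2  <
φ = 1, ψ = 0 ↦ 1  ≥
φ = 1, ψ = 1/2 ↦ 1  ≥
φ = 1, ψ = 1 ↦ 1  ≥
So 5 of the 9 assignments meet the threshold.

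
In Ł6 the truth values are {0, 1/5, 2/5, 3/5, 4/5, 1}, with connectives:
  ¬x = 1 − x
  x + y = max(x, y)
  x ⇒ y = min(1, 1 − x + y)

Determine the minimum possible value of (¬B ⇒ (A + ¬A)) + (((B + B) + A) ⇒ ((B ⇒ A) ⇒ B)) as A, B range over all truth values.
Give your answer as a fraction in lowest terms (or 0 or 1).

3/5

Take A = 2/5, B = 0:
¬B = ¬0 = 1
¬A = ¬2/5 = 3/5
A + ¬A = 2/5 + 3/5 = 3/5
¬B ⇒ (A + ¬A) = 1 ⇒ 3/5 = 3/5
B + B = 0 + 0 = 0
(B + B) + A = 0 + 2/5 = 2/5
B ⇒ A = 0 ⇒ 2/5 = 1
(B ⇒ A) ⇒ B = 1 ⇒ 0 = 0
((B + B) + A) ⇒ ((B ⇒ A) ⇒ B) = 2/5 ⇒ 0 = 3/5
(¬B ⇒ (A + ¬A)) + (((B + B) + A) ⇒ ((B ⇒ A) ⇒ B)) = 3/5 + 3/5 = 3/5
No assignment yields a value below 3/5, so this is the minimum.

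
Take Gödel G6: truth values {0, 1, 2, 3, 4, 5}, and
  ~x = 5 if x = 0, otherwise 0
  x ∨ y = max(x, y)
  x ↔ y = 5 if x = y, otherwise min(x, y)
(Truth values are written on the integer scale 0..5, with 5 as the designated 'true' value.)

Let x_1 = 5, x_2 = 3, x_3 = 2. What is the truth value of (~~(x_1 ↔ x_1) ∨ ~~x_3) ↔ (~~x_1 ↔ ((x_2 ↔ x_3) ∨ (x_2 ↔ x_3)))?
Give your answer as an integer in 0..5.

x_1 ↔ x_1 = 5 ↔ 5 = 5
~(x_1 ↔ x_1) = ~5 = 0
~~(x_1 ↔ x_1) = ~0 = 5
~x_3 = ~2 = 0
~~x_3 = ~0 = 5
~~(x_1 ↔ x_1) ∨ ~~x_3 = 5 ∨ 5 = 5
~x_1 = ~5 = 0
~~x_1 = ~0 = 5
x_2 ↔ x_3 = 3 ↔ 2 = 2
x_2 ↔ x_3 = 3 ↔ 2 = 2
(x_2 ↔ x_3) ∨ (x_2 ↔ x_3) = 2 ∨ 2 = 2
~~x_1 ↔ ((x_2 ↔ x_3) ∨ (x_2 ↔ x_3)) = 5 ↔ 2 = 2
(~~(x_1 ↔ x_1) ∨ ~~x_3) ↔ (~~x_1 ↔ ((x_2 ↔ x_3) ∨ (x_2 ↔ x_3))) = 5 ↔ 2 = 2

2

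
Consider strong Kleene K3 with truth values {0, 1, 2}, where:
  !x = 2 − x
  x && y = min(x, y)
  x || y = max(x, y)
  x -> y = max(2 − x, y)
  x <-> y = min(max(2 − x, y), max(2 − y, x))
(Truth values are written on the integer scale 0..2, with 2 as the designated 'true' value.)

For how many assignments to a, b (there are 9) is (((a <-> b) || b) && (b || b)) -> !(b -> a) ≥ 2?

a = 0, b = 0 ↦ 2  ≥
a = 0, b = 1 ↦ 1  <
a = 0, b = 2 ↦ 2  ≥
a = 1, b = 0 ↦ 2  ≥
a = 1, b = 1 ↦ 1  <
a = 1, b = 2 ↦ 1  <
a = 2, b = 0 ↦ 2  ≥
a = 2, b = 1 ↦ 1  <
a = 2, b = 2 ↦ 0  <
So 4 of the 9 assignments meet the threshold.

4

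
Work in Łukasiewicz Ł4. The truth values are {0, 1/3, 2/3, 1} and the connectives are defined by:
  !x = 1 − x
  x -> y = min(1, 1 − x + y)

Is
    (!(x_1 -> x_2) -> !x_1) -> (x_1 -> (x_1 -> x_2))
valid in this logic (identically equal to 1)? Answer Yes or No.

x_1 = 0, x_2 = 0 ↦ 1
x_1 = 0, x_2 = 1/3 ↦ 1
x_1 = 0, x_2 = 2/3 ↦ 1
x_1 = 0, x_2 = 1 ↦ 1
x_1 = 1/3, x_2 = 0 ↦ 1
x_1 = 1/3, x_2 = 1/3 ↦ 1
x_1 = 1/3, x_2 = 2/3 ↦ 1
x_1 = 1/3, x_2 = 1 ↦ 1
x_1 = 2/3, x_2 = 0 ↦ 1
x_1 = 2/3, x_2 = 1/3 ↦ 1
x_1 = 2/3, x_2 = 2/3 ↦ 1
x_1 = 2/3, x_2 = 1 ↦ 1
x_1 = 1, x_2 = 0 ↦ 1
x_1 = 1, x_2 = 1/3 ↦ 1
x_1 = 1, x_2 = 2/3 ↦ 1
x_1 = 1, x_2 = 1 ↦ 1
Every assignment gives a value ≥ 1.

Yes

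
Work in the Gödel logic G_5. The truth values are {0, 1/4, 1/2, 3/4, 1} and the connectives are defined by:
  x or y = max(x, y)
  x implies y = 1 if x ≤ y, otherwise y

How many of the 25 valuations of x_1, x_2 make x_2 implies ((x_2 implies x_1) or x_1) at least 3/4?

value 1: 15 assignments (counts)
value 3/4: 1 assignment (counts)
value 1/2: 2 assignments
value 1/4: 3 assignments
value 0: 4 assignments
So 16 of the 25 assignments meet the threshold.

16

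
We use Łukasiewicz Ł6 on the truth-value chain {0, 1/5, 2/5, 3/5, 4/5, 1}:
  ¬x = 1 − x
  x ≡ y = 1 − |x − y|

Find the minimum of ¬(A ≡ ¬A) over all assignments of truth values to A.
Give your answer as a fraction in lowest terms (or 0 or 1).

Take A = 2/5:
¬A = ¬2/5 = 3/5
A ≡ ¬A = 2/5 ≡ 3/5 = 4/5
¬(A ≡ ¬A) = ¬4/5 = 1/5
No assignment yields a value below 1/5, so this is the minimum.

1/5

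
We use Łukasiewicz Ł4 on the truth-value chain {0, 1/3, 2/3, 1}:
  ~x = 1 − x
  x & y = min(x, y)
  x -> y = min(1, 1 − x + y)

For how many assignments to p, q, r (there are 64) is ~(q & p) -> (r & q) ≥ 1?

18

value 1: 18 assignments (counts)
value 2/3: 17 assignments
value 1/3: 10 assignments
value 0: 19 assignments
So 18 of the 64 assignments meet the threshold.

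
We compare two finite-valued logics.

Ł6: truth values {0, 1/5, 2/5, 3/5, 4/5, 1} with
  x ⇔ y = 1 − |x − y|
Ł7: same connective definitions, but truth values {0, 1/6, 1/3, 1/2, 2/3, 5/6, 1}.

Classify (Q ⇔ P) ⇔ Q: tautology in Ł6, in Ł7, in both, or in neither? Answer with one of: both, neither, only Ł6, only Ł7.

In Ł6: at P = 0, Q = 0 the value is 0 — not a tautology.
In Ł7: at P = 0, Q = 0 the value is 0 — not a tautology.

neither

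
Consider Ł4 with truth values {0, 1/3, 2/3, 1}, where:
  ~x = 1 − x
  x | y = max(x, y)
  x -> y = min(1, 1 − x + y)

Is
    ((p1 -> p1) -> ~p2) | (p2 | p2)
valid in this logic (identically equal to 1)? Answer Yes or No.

No

Counterexample: take p1 = 0, p2 = 1/3.
p1 -> p1 = 0 -> 0 = 1
~p2 = ~1/3 = 2/3
(p1 -> p1) -> ~p2 = 1 -> 2/3 = 2/3
p2 | p2 = 1/3 | 1/3 = 1/3
((p1 -> p1) -> ~p2) | (p2 | p2) = 2/3 | 1/3 = 2/3
This gives 2/3 ≠ 1.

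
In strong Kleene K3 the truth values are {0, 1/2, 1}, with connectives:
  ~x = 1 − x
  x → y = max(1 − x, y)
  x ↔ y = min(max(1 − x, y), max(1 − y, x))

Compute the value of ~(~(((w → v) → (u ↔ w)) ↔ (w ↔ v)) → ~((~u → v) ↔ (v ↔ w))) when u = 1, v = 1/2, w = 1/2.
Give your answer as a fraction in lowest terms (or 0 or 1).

w → v = 1/2 → 1/2 = 1/2
u ↔ w = 1 ↔ 1/2 = 1/2
(w → v) → (u ↔ w) = 1/2 → 1/2 = 1/2
w ↔ v = 1/2 ↔ 1/2 = 1/2
((w → v) → (u ↔ w)) ↔ (w ↔ v) = 1/2 ↔ 1/2 = 1/2
~(((w → v) → (u ↔ w)) ↔ (w ↔ v)) = ~1/2 = 1/2
~u = ~1 = 0
~u → v = 0 → 1/2 = 1
v ↔ w = 1/2 ↔ 1/2 = 1/2
(~u → v) ↔ (v ↔ w) = 1 ↔ 1/2 = 1/2
~((~u → v) ↔ (v ↔ w)) = ~1/2 = 1/2
~(((w → v) → (u ↔ w)) ↔ (w ↔ v)) → ~((~u → v) ↔ (v ↔ w)) = 1/2 → 1/2 = 1/2
~(~(((w → v) → (u ↔ w)) ↔ (w ↔ v)) → ~((~u → v) ↔ (v ↔ w))) = ~1/2 = 1/2

1/2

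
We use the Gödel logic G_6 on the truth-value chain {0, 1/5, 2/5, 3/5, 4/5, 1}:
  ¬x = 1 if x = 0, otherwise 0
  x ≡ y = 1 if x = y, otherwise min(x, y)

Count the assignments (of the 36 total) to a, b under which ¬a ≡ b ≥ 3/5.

8

value 1: 6 assignments (counts)
value 4/5: 1 assignment (counts)
value 3/5: 1 assignment (counts)
value 2/5: 1 assignment
value 1/5: 1 assignment
value 0: 26 assignments
So 8 of the 36 assignments meet the threshold.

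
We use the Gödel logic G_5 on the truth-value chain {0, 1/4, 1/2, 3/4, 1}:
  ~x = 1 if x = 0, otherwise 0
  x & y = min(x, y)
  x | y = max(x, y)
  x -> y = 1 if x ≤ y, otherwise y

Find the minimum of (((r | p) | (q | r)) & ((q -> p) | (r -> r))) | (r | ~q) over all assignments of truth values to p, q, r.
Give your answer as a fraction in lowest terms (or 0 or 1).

Take p = 0, q = 1/4, r = 0:
r | p = 0 | 0 = 0
q | r = 1/4 | 0 = 1/4
(r | p) | (q | r) = 0 | 1/4 = 1/4
q -> p = 1/4 -> 0 = 0
r -> r = 0 -> 0 = 1
(q -> p) | (r -> r) = 0 | 1 = 1
((r | p) | (q | r)) & ((q -> p) | (r -> r)) = 1/4 & 1 = 1/4
~q = ~1/4 = 0
r | ~q = 0 | 0 = 0
(((r | p) | (q | r)) & ((q -> p) | (r -> r))) | (r | ~q) = 1/4 | 0 = 1/4
No assignment yields a value below 1/4, so this is the minimum.

1/4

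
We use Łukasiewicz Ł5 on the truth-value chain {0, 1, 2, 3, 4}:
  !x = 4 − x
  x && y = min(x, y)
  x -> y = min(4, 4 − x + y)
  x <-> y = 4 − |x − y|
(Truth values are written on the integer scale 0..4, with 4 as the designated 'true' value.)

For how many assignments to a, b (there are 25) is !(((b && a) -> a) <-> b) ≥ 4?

value 4: 5 assignments (counts)
value 3: 5 assignments
value 2: 5 assignments
value 1: 5 assignments
value 0: 5 assignments
So 5 of the 25 assignments meet the threshold.

5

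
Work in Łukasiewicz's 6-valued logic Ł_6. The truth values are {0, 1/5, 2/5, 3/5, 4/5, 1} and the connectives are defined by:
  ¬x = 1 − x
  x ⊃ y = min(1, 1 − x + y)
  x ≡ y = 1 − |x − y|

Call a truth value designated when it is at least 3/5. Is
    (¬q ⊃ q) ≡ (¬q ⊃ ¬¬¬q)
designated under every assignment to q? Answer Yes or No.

No

Counterexample: take q = 0.
¬q = ¬0 = 1
¬q ⊃ q = 1 ⊃ 0 = 0
¬q = ¬0 = 1
¬q = ¬0 = 1
¬¬q = ¬1 = 0
¬¬¬q = ¬0 = 1
¬q ⊃ ¬¬¬q = 1 ⊃ 1 = 1
(¬q ⊃ q) ≡ (¬q ⊃ ¬¬¬q) = 0 ≡ 1 = 0
This gives 0, which is below 3/5.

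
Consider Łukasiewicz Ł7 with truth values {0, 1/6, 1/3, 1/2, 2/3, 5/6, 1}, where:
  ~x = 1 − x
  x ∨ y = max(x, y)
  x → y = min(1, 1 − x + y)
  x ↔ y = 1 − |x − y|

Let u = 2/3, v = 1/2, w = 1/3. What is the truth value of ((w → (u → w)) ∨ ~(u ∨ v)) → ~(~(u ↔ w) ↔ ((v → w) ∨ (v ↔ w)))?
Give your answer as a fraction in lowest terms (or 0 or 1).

u → w = 2/3 → 1/3 = 2/3
w → (u → w) = 1/3 → 2/3 = 1
u ∨ v = 2/3 ∨ 1/2 = 2/3
~(u ∨ v) = ~2/3 = 1/3
(w → (u → w)) ∨ ~(u ∨ v) = 1 ∨ 1/3 = 1
u ↔ w = 2/3 ↔ 1/3 = 2/3
~(u ↔ w) = ~2/3 = 1/3
v → w = 1/2 → 1/3 = 5/6
v ↔ w = 1/2 ↔ 1/3 = 5/6
(v → w) ∨ (v ↔ w) = 5/6 ∨ 5/6 = 5/6
~(u ↔ w) ↔ ((v → w) ∨ (v ↔ w)) = 1/3 ↔ 5/6 = 1/2
~(~(u ↔ w) ↔ ((v → w) ∨ (v ↔ w))) = ~1/2 = 1/2
((w → (u → w)) ∨ ~(u ∨ v)) → ~(~(u ↔ w) ↔ ((v → w) ∨ (v ↔ w))) = 1 → 1/2 = 1/2

1/2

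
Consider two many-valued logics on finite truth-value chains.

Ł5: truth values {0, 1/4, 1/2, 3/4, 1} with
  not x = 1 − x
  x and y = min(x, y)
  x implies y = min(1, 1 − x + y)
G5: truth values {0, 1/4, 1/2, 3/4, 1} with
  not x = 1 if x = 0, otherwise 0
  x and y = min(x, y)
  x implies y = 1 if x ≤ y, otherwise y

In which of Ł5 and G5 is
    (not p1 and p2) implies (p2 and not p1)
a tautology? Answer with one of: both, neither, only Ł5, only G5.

In Ł5: every assignment gives 1 — tautology.
In G5: every assignment gives 1 — tautology.

both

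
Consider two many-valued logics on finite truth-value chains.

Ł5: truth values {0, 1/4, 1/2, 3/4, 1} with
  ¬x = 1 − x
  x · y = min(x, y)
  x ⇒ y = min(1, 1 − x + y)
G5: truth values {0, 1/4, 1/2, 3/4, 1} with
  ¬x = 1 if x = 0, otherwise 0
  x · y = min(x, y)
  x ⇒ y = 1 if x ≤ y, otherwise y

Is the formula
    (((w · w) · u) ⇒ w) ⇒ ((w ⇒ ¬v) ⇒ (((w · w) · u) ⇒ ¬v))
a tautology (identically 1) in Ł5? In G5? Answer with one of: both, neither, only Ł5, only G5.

In Ł5: every assignment gives 1 — tautology.
In G5: every assignment gives 1 — tautology.

both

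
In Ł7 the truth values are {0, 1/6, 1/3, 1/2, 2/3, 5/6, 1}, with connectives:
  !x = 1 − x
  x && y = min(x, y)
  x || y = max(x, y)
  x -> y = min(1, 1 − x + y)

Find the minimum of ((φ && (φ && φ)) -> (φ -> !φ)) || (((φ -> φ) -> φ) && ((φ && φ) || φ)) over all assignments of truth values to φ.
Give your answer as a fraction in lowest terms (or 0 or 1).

5/6

Take φ = 5/6:
φ && φ = 5/6 && 5/6 = 5/6
φ && (φ && φ) = 5/6 && 5/6 = 5/6
!φ = !5/6 = 1/6
φ -> !φ = 5/6 -> 1/6 = 1/3
(φ && (φ && φ)) -> (φ -> !φ) = 5/6 -> 1/3 = 1/2
φ -> φ = 5/6 -> 5/6 = 1
(φ -> φ) -> φ = 1 -> 5/6 = 5/6
φ && φ = 5/6 && 5/6 = 5/6
(φ && φ) || φ = 5/6 || 5/6 = 5/6
((φ -> φ) -> φ) && ((φ && φ) || φ) = 5/6 && 5/6 = 5/6
((φ && (φ && φ)) -> (φ -> !φ)) || (((φ -> φ) -> φ) && ((φ && φ) || φ)) = 1/2 || 5/6 = 5/6
No assignment yields a value below 5/6, so this is the minimum.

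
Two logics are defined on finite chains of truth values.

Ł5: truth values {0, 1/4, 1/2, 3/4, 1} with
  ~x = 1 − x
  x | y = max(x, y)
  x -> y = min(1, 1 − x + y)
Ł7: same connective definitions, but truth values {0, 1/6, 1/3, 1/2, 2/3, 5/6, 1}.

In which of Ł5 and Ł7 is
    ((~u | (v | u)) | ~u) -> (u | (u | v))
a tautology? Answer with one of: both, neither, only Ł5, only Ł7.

In Ł5: at u = 0, v = 0 the value is 0 — not a tautology.
In Ł7: at u = 0, v = 0 the value is 0 — not a tautology.

neither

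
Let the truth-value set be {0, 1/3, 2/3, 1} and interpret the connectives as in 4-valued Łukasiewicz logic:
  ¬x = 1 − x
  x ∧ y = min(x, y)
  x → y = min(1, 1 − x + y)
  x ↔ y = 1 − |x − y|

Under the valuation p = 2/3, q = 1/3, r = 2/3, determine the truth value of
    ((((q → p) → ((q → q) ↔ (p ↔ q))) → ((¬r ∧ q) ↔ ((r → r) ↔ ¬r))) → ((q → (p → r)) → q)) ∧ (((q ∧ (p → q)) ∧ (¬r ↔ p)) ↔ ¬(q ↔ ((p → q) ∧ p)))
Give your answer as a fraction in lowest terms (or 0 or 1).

1/3

q → p = 1/3 → 2/3 = 1
q → q = 1/3 → 1/3 = 1
p ↔ q = 2/3 ↔ 1/3 = 2/3
(q → q) ↔ (p ↔ q) = 1 ↔ 2/3 = 2/3
(q → p) → ((q → q) ↔ (p ↔ q)) = 1 → 2/3 = 2/3
¬r = ¬2/3 = 1/3
¬r ∧ q = 1/3 ∧ 1/3 = 1/3
r → r = 2/3 → 2/3 = 1
¬r = ¬2/3 = 1/3
(r → r) ↔ ¬r = 1 ↔ 1/3 = 1/3
(¬r ∧ q) ↔ ((r → r) ↔ ¬r) = 1/3 ↔ 1/3 = 1
((q → p) → ((q → q) ↔ (p ↔ q))) → ((¬r ∧ q) ↔ ((r → r) ↔ ¬r)) = 2/3 → 1 = 1
p → r = 2/3 → 2/3 = 1
q → (p → r) = 1/3 → 1 = 1
(q → (p → r)) → q = 1 → 1/3 = 1/3
(((q → p) → ((q → q) ↔ (p ↔ q))) → ((¬r ∧ q) ↔ ((r → r) ↔ ¬r))) → ((q → (p → r)) → q) = 1 → 1/3 = 1/3
p → q = 2/3 → 1/3 = 2/3
q ∧ (p → q) = 1/3 ∧ 2/3 = 1/3
¬r = ¬2/3 = 1/3
¬r ↔ p = 1/3 ↔ 2/3 = 2/3
(q ∧ (p → q)) ∧ (¬r ↔ p) = 1/3 ∧ 2/3 = 1/3
p → q = 2/3 → 1/3 = 2/3
(p → q) ∧ p = 2/3 ∧ 2/3 = 2/3
q ↔ ((p → q) ∧ p) = 1/3 ↔ 2/3 = 2/3
¬(q ↔ ((p → q) ∧ p)) = ¬2/3 = 1/3
((q ∧ (p → q)) ∧ (¬r ↔ p)) ↔ ¬(q ↔ ((p → q) ∧ p)) = 1/3 ↔ 1/3 = 1
((((q → p) → ((q → q) ↔ (p ↔ q))) → ((¬r ∧ q) ↔ ((r → r) ↔ ¬r))) → ((q → (p → r)) → q)) ∧ (((q ∧ (p → q)) ∧ (¬r ↔ p)) ↔ ¬(q ↔ ((p → q) ∧ p))) = 1/3 ∧ 1 = 1/3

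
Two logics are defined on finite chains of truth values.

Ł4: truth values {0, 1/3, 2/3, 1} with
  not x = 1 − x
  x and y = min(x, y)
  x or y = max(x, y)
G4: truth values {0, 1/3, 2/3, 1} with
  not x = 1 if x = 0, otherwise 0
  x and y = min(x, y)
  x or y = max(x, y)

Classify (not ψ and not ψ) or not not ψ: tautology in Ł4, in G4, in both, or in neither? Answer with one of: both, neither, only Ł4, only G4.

only G4

In Ł4: at ψ = 1/3 the value is 2/3 — not a tautology.
In G4: every assignment gives 1 — tautology.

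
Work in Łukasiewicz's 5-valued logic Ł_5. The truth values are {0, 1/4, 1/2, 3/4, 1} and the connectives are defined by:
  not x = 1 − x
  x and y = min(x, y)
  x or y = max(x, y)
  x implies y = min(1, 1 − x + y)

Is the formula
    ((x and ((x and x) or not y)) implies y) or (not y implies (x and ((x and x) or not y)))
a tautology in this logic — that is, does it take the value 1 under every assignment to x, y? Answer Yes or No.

No

Counterexample: take x = 1/4, y = 0.
x and x = 1/4 and 1/4 = 1/4
not y = not 0 = 1
(x and x) or not y = 1/4 or 1 = 1
x and ((x and x) or not y) = 1/4 and 1 = 1/4
(x and ((x and x) or not y)) implies y = 1/4 implies 0 = 3/4
not y = not 0 = 1
x and x = 1/4 and 1/4 = 1/4
not y = not 0 = 1
(x and x) or not y = 1/4 or 1 = 1
x and ((x and x) or not y) = 1/4 and 1 = 1/4
not y implies (x and ((x and x) or not y)) = 1 implies 1/4 = 1/4
((x and ((x and x) or not y)) implies y) or (not y implies (x and ((x and x) or not y))) = 3/4 or 1/4 = 3/4
This gives 3/4 ≠ 1.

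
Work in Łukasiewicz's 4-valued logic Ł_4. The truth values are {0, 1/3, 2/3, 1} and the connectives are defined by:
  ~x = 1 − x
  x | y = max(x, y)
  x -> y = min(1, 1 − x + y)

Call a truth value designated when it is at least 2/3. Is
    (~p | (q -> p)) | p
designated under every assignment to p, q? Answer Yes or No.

Yes

p = 0, q = 0 ↦ 1
p = 0, q = 1/3 ↦ 1
p = 0, q = 2/3 ↦ 1
p = 0, q = 1 ↦ 1
p = 1/3, q = 0 ↦ 1
p = 1/3, q = 1/3 ↦ 1
p = 1/3, q = 2/3 ↦ 2/3
p = 1/3, q = 1 ↦ 2/3
p = 2/3, q = 0 ↦ 1
p = 2/3, q = 1/3 ↦ 1
p = 2/3, q = 2/3 ↦ 1
p = 2/3, q = 1 ↦ 2/3
p = 1, q = 0 ↦ 1
p = 1, q = 1/3 ↦ 1
p = 1, q = 2/3 ↦ 1
p = 1, q = 1 ↦ 1
Every assignment gives a value ≥ 2/3.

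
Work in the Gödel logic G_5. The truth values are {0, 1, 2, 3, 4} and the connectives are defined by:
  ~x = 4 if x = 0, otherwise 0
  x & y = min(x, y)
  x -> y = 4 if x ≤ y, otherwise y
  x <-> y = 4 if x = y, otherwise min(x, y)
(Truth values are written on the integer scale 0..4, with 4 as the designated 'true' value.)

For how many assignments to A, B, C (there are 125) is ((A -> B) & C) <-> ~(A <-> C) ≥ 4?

26

value 4: 26 assignments (counts)
value 3: 5 assignments
value 2: 5 assignments
value 1: 5 assignments
value 0: 84 assignments
So 26 of the 125 assignments meet the threshold.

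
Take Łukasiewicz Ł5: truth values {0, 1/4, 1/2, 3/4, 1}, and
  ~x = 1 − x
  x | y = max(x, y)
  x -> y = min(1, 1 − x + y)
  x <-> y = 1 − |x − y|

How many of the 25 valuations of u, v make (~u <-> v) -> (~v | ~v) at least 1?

13

value 1: 13 assignments (counts)
value 3/4: 5 assignments
value 1/2: 4 assignments
value 1/4: 2 assignments
value 0: 1 assignment
So 13 of the 25 assignments meet the threshold.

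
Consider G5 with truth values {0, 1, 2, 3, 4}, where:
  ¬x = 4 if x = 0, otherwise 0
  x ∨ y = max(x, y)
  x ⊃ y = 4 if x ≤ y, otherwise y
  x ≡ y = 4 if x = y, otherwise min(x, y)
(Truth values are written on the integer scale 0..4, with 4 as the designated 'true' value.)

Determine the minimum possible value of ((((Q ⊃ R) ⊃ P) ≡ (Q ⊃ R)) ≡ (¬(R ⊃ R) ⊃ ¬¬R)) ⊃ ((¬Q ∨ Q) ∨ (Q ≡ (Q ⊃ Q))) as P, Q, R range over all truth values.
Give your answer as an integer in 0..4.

Take P = 2, Q = 1, R = 1:
Q ⊃ R = 1 ⊃ 1 = 4
(Q ⊃ R) ⊃ P = 4 ⊃ 2 = 2
Q ⊃ R = 1 ⊃ 1 = 4
((Q ⊃ R) ⊃ P) ≡ (Q ⊃ R) = 2 ≡ 4 = 2
R ⊃ R = 1 ⊃ 1 = 4
¬(R ⊃ R) = ¬4 = 0
¬R = ¬1 = 0
¬¬R = ¬0 = 4
¬(R ⊃ R) ⊃ ¬¬R = 0 ⊃ 4 = 4
(((Q ⊃ R) ⊃ P) ≡ (Q ⊃ R)) ≡ (¬(R ⊃ R) ⊃ ¬¬R) = 2 ≡ 4 = 2
¬Q = ¬1 = 0
¬Q ∨ Q = 0 ∨ 1 = 1
Q ⊃ Q = 1 ⊃ 1 = 4
Q ≡ (Q ⊃ Q) = 1 ≡ 4 = 1
(¬Q ∨ Q) ∨ (Q ≡ (Q ⊃ Q)) = 1 ∨ 1 = 1
((((Q ⊃ R) ⊃ P) ≡ (Q ⊃ R)) ≡ (¬(R ⊃ R) ⊃ ¬¬R)) ⊃ ((¬Q ∨ Q) ∨ (Q ≡ (Q ⊃ Q))) = 2 ⊃ 1 = 1
No assignment yields a value below 1, so this is the minimum.

1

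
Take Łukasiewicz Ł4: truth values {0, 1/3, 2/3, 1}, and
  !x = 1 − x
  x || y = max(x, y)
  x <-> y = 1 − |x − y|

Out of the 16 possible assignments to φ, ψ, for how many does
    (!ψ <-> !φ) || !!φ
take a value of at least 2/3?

φ = 0, ψ = 0 ↦ 1  ≥
φ = 0, ψ = 1/3 ↦ 2/3  ≥
φ = 0, ψ = 2/3 ↦ 1/3  <
φ = 0, ψ = 1 ↦ 0  <
φ = 1/3, ψ = 0 ↦ 2/3  ≥
φ = 1/3, ψ = 1/3 ↦ 1  ≥
φ = 1/3, ψ = 2/3 ↦ 2/3  ≥
φ = 1/3, ψ = 1 ↦ 1/3  <
φ = 2/3, ψ = 0 ↦ 2/3  ≥
φ = 2/3, ψ = 1/3 ↦ 2/3  ≥
φ = 2/3, ψ = 2/3 ↦ 1  ≥
φ = 2/3, ψ = 1 ↦ 2/3  ≥
φ = 1, ψ = 0 ↦ 1  ≥
φ = 1, ψ = 1/3 ↦ 1  ≥
φ = 1, ψ = 2/3 ↦ 1  ≥
φ = 1, ψ = 1 ↦ 1  ≥
So 13 of the 16 assignments meet the threshold.

13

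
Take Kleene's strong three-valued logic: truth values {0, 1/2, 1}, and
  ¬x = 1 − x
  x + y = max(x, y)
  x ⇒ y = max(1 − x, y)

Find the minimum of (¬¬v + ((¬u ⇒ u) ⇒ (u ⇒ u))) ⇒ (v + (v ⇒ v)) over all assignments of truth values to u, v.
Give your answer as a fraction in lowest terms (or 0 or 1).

Take u = 0, v = 1/2:
¬v = ¬1/2 = 1/2
¬¬v = ¬1/2 = 1/2
¬u = ¬0 = 1
¬u ⇒ u = 1 ⇒ 0 = 0
u ⇒ u = 0 ⇒ 0 = 1
(¬u ⇒ u) ⇒ (u ⇒ u) = 0 ⇒ 1 = 1
¬¬v + ((¬u ⇒ u) ⇒ (u ⇒ u)) = 1/2 + 1 = 1
v ⇒ v = 1/2 ⇒ 1/2 = 1/2
v + (v ⇒ v) = 1/2 + 1/2 = 1/2
(¬¬v + ((¬u ⇒ u) ⇒ (u ⇒ u))) ⇒ (v + (v ⇒ v)) = 1 ⇒ 1/2 = 1/2
No assignment yields a value below 1/2, so this is the minimum.

1/2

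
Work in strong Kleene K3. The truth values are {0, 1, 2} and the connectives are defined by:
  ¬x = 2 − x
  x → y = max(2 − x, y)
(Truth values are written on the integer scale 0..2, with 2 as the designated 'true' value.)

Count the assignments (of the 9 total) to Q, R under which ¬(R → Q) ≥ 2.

1

Q = 0, R = 0 ↦ 0  <
Q = 0, R = 1 ↦ 1  <
Q = 0, R = 2 ↦ 2  ≥
Q = 1, R = 0 ↦ 0  <
Q = 1, R = 1 ↦ 1  <
Q = 1, R = 2 ↦ 1  <
Q = 2, R = 0 ↦ 0  <
Q = 2, R = 1 ↦ 0  <
Q = 2, R = 2 ↦ 0  <
So 1 of the 9 assignments meets the threshold.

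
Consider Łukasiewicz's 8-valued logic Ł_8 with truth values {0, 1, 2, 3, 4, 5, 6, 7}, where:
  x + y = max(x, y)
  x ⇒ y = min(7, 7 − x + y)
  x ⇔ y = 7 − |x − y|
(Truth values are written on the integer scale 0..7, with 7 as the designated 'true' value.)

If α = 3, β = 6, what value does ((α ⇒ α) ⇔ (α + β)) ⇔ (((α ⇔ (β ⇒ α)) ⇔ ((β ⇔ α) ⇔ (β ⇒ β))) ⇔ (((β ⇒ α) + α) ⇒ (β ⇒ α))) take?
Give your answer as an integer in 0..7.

6

α ⇒ α = 3 ⇒ 3 = 7
α + β = 3 + 6 = 6
(α ⇒ α) ⇔ (α + β) = 7 ⇔ 6 = 6
β ⇒ α = 6 ⇒ 3 = 4
α ⇔ (β ⇒ α) = 3 ⇔ 4 = 6
β ⇔ α = 6 ⇔ 3 = 4
β ⇒ β = 6 ⇒ 6 = 7
(β ⇔ α) ⇔ (β ⇒ β) = 4 ⇔ 7 = 4
(α ⇔ (β ⇒ α)) ⇔ ((β ⇔ α) ⇔ (β ⇒ β)) = 6 ⇔ 4 = 5
β ⇒ α = 6 ⇒ 3 = 4
(β ⇒ α) + α = 4 + 3 = 4
β ⇒ α = 6 ⇒ 3 = 4
((β ⇒ α) + α) ⇒ (β ⇒ α) = 4 ⇒ 4 = 7
((α ⇔ (β ⇒ α)) ⇔ ((β ⇔ α) ⇔ (β ⇒ β))) ⇔ (((β ⇒ α) + α) ⇒ (β ⇒ α)) = 5 ⇔ 7 = 5
((α ⇒ α) ⇔ (α + β)) ⇔ (((α ⇔ (β ⇒ α)) ⇔ ((β ⇔ α) ⇔ (β ⇒ β))) ⇔ (((β ⇒ α) + α) ⇒ (β ⇒ α))) = 6 ⇔ 5 = 6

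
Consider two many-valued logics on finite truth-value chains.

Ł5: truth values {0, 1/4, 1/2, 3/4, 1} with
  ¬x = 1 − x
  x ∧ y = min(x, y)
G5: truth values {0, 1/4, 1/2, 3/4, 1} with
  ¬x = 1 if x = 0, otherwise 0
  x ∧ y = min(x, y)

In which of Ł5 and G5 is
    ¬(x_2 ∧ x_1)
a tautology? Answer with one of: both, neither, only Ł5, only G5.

In Ł5: at x_1 = 1/4, x_2 = 1/4 the value is 3/4 — not a tautology.
In G5: at x_1 = 1/4, x_2 = 1/4 the value is 0 — not a tautology.

neither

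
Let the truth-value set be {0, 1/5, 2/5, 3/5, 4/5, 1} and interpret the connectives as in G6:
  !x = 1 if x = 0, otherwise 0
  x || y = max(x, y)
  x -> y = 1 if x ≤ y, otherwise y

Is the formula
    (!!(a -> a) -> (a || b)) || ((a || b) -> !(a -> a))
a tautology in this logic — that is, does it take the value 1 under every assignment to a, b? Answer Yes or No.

Counterexample: take a = 0, b = 1/5.
a -> a = 0 -> 0 = 1
!(a -> a) = !1 = 0
!!(a -> a) = !0 = 1
a || b = 0 || 1/5 = 1/5
!!(a -> a) -> (a || b) = 1 -> 1/5 = 1/5
a || b = 0 || 1/5 = 1/5
a -> a = 0 -> 0 = 1
!(a -> a) = !1 = 0
(a || b) -> !(a -> a) = 1/5 -> 0 = 0
(!!(a -> a) -> (a || b)) || ((a || b) -> !(a -> a)) = 1/5 || 0 = 1/5
This gives 1/5 ≠ 1.

No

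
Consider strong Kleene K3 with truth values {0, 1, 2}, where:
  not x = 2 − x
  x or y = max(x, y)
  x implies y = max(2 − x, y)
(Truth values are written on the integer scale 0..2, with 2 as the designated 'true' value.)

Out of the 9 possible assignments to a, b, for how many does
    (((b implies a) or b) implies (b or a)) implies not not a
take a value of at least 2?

a = 0, b = 0 ↦ 2  ≥
a = 0, b = 1 ↦ 1  <
a = 0, b = 2 ↦ 0  <
a = 1, b = 0 ↦ 1  <
a = 1, b = 1 ↦ 1  <
a = 1, b = 2 ↦ 1  <
a = 2, b = 0 ↦ 2  ≥
a = 2, b = 1 ↦ 2  ≥
a = 2, b = 2 ↦ 2  ≥
So 4 of the 9 assignments meet the threshold.

4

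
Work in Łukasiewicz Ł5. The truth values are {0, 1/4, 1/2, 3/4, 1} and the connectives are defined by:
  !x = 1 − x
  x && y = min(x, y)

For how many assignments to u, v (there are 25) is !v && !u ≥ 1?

1

value 1: 1 assignment (counts)
value 3/4: 3 assignments
value 1/2: 5 assignments
value 1/4: 7 assignments
value 0: 9 assignments
So 1 of the 25 assignments meets the threshold.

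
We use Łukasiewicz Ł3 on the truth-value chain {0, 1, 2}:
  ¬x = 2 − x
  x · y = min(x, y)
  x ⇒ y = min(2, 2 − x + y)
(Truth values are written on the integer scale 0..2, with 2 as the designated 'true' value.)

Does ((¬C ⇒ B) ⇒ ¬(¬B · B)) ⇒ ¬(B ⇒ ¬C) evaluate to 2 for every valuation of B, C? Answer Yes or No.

No

Counterexample: take B = 0, C = 0.
¬C = ¬0 = 2
¬C ⇒ B = 2 ⇒ 0 = 0
¬B = ¬0 = 2
¬B · B = 2 · 0 = 0
¬(¬B · B) = ¬0 = 2
(¬C ⇒ B) ⇒ ¬(¬B · B) = 0 ⇒ 2 = 2
¬C = ¬0 = 2
B ⇒ ¬C = 0 ⇒ 2 = 2
¬(B ⇒ ¬C) = ¬2 = 0
((¬C ⇒ B) ⇒ ¬(¬B · B)) ⇒ ¬(B ⇒ ¬C) = 2 ⇒ 0 = 0
This gives 0 ≠ 2.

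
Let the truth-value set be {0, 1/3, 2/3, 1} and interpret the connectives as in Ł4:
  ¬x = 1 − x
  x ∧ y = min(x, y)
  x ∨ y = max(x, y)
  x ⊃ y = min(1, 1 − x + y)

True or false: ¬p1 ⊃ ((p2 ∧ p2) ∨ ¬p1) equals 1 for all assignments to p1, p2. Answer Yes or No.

p1 = 0, p2 = 0 ↦ 1
p1 = 0, p2 = 1/3 ↦ 1
p1 = 0, p2 = 2/3 ↦ 1
p1 = 0, p2 = 1 ↦ 1
p1 = 1/3, p2 = 0 ↦ 1
p1 = 1/3, p2 = 1/3 ↦ 1
p1 = 1/3, p2 = 2/3 ↦ 1
p1 = 1/3, p2 = 1 ↦ 1
p1 = 2/3, p2 = 0 ↦ 1
p1 = 2/3, p2 = 1/3 ↦ 1
p1 = 2/3, p2 = 2/3 ↦ 1
p1 = 2/3, p2 = 1 ↦ 1
p1 = 1, p2 = 0 ↦ 1
p1 = 1, p2 = 1/3 ↦ 1
p1 = 1, p2 = 2/3 ↦ 1
p1 = 1, p2 = 1 ↦ 1
Every assignment gives a value ≥ 1.

Yes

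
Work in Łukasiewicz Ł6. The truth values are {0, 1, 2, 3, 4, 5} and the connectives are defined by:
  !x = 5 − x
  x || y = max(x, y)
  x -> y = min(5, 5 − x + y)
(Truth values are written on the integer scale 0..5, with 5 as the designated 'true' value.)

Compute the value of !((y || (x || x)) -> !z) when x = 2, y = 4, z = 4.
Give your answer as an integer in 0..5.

x || x = 2 || 2 = 2
y || (x || x) = 4 || 2 = 4
!z = !4 = 1
(y || (x || x)) -> !z = 4 -> 1 = 2
!((y || (x || x)) -> !z) = !2 = 3

3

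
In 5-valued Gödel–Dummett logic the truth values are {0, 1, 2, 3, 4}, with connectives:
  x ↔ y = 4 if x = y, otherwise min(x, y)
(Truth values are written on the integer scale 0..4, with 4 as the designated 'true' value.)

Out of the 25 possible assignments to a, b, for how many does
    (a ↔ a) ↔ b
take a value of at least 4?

value 4: 5 assignments (counts)
value 3: 5 assignments
value 2: 5 assignments
value 1: 5 assignments
value 0: 5 assignments
So 5 of the 25 assignments meet the threshold.

5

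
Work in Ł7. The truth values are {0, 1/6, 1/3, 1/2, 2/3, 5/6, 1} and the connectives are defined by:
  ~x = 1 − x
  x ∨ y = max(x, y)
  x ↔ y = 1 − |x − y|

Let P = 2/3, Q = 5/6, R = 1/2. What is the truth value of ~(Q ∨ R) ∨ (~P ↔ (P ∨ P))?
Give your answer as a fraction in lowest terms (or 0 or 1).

Q ∨ R = 5/6 ∨ 1/2 = 5/6
~(Q ∨ R) = ~5/6 = 1/6
~P = ~2/3 = 1/3
P ∨ P = 2/3 ∨ 2/3 = 2/3
~P ↔ (P ∨ P) = 1/3 ↔ 2/3 = 2/3
~(Q ∨ R) ∨ (~P ↔ (P ∨ P)) = 1/6 ∨ 2/3 = 2/3

2/3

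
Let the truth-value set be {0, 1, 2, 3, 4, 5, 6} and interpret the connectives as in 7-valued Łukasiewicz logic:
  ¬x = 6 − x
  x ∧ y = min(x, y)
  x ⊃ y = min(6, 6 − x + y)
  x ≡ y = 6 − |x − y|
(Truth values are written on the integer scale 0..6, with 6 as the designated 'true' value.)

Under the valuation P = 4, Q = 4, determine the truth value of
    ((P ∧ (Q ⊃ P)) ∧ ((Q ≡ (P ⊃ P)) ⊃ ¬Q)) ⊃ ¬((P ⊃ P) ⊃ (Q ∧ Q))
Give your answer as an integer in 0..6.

Q ⊃ P = 4 ⊃ 4 = 6
P ∧ (Q ⊃ P) = 4 ∧ 6 = 4
P ⊃ P = 4 ⊃ 4 = 6
Q ≡ (P ⊃ P) = 4 ≡ 6 = 4
¬Q = ¬4 = 2
(Q ≡ (P ⊃ P)) ⊃ ¬Q = 4 ⊃ 2 = 4
(P ∧ (Q ⊃ P)) ∧ ((Q ≡ (P ⊃ P)) ⊃ ¬Q) = 4 ∧ 4 = 4
P ⊃ P = 4 ⊃ 4 = 6
Q ∧ Q = 4 ∧ 4 = 4
(P ⊃ P) ⊃ (Q ∧ Q) = 6 ⊃ 4 = 4
¬((P ⊃ P) ⊃ (Q ∧ Q)) = ¬4 = 2
((P ∧ (Q ⊃ P)) ∧ ((Q ≡ (P ⊃ P)) ⊃ ¬Q)) ⊃ ¬((P ⊃ P) ⊃ (Q ∧ Q)) = 4 ⊃ 2 = 4

4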